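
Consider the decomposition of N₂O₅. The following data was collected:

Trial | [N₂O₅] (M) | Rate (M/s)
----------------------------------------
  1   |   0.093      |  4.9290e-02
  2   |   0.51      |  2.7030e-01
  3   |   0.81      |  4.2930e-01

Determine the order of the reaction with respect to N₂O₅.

first order (1)

Step 1: Compare trials to find order n where rate₂/rate₁ = ([N₂O₅]₂/[N₂O₅]₁)^n
Step 2: rate₂/rate₁ = 2.7030e-01/4.9290e-02 = 5.484
Step 3: [N₂O₅]₂/[N₂O₅]₁ = 0.51/0.093 = 5.484
Step 4: n = ln(5.484)/ln(5.484) = 1.00 ≈ 1
Step 5: The reaction is first order in N₂O₅.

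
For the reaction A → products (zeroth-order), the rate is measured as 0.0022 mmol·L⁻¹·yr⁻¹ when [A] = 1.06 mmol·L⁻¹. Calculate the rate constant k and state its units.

0.0022 mmol·L⁻¹·yr⁻¹

Step 1: For a zeroth-order reaction, rate = k (independent of concentration).
Step 2: k = rate = 0.0022 mmol·L⁻¹·yr⁻¹.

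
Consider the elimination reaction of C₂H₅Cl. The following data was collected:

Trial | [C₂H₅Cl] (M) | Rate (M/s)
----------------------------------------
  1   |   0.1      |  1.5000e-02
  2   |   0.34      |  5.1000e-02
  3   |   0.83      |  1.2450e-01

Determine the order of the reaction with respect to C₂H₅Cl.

first order (1)

Step 1: Compare trials to find order n where rate₂/rate₁ = ([C₂H₅Cl]₂/[C₂H₅Cl]₁)^n
Step 2: rate₂/rate₁ = 5.1000e-02/1.5000e-02 = 3.4
Step 3: [C₂H₅Cl]₂/[C₂H₅Cl]₁ = 0.34/0.1 = 3.4
Step 4: n = ln(3.4)/ln(3.4) = 1.00 ≈ 1
Step 5: The reaction is first order in C₂H₅Cl.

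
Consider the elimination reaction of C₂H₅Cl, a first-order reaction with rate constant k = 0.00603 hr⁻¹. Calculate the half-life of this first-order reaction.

114.9 hr

Step 1: For a first-order reaction, t₁/₂ = ln(2)/k
Step 2: t₁/₂ = ln(2)/0.00603
Step 3: t₁/₂ = 0.6931/0.00603 = 114.9 hr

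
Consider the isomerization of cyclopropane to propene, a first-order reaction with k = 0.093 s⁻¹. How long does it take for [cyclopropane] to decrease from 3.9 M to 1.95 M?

7.453 s

Step 1: For first-order: t = ln([cyclopropane]₀/[cyclopropane])/k
Step 2: t = ln(3.9/1.95)/0.093
Step 3: t = ln(2)/0.093
Step 4: t = 0.6931/0.093 = 7.453 s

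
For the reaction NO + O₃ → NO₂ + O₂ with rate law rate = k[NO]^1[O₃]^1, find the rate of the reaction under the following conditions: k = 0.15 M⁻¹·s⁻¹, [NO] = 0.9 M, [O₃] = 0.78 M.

0.1053 M/s

Step 1: The rate law is rate = k[NO]^1[O₃]^1
Step 2: Substitute: rate = 0.15 × (0.9)^1 × (0.78)^1
Step 3: rate = 0.15 × 0.9 × 0.78 = 0.1053 M/s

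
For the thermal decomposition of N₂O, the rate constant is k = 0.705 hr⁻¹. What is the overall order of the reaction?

first order (1)

Step 1: The units of k for an nth-order reaction are (concentration)^(1-n)·(time)⁻¹.
Step 2: Here k has units hr⁻¹, so the concentration exponent is 0.
Step 3: 1 - n = 0 ⇒ n = 1. The reaction is first order.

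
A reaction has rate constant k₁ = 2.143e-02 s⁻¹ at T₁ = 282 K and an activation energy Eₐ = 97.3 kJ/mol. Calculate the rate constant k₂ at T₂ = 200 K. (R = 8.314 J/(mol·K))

8.738e-10 s⁻¹

Step 1: Use the two-temperature Arrhenius form: ln(k₂/k₁) = -Eₐ/R × (1/T₂ - 1/T₁)
Step 2: Convert Eₐ to J/mol: 97.3 kJ/mol = 97300 J/mol
Step 3: 1/T₂ - 1/T₁ = 1/200 - 1/282 = 1.453901e-03 K⁻¹
Step 4: ln(k₂/k₁) = -97300/8.314 × 1.453901e-03 = -17.01522
Step 5: k₂ = k₁ × exp(-17.01522) = 2.143e-02 × 4.07740e-08 = 8.738e-10 s⁻¹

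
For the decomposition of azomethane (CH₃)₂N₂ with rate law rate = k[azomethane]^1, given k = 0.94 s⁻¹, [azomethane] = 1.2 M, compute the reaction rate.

1.128 M/s

Step 1: Identify the rate law: rate = k[azomethane]^1
Step 2: Substitute values: rate = 0.94 × (1.2)^1
Step 3: Calculate: rate = 0.94 × 1.2 = 1.128 M/s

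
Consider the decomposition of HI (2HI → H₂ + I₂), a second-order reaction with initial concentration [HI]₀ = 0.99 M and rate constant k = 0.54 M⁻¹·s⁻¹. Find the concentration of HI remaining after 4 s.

0.3154 M

Step 1: For a second-order reaction: 1/[HI] = 1/[HI]₀ + kt
Step 2: 1/[HI] = 1/0.99 + 0.54 × 4
Step 3: 1/[HI] = 1.01 + 2.16 = 3.17
Step 4: [HI] = 1/3.17 = 0.3154 M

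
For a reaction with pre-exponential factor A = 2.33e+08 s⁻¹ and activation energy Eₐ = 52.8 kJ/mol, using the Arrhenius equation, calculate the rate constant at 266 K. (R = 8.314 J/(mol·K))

9.97e-03 s⁻¹

Step 1: Use the Arrhenius equation: k = A × exp(-Eₐ/RT)
Step 2: Convert Eₐ to J/mol: 52.8 kJ/mol = 52800 J/mol
Step 3: Calculate the exponent: -Eₐ/(RT) = -52800/(8.314 × 266) = -23.87494
Step 4: k = 2.33e+08 × exp(-23.87494)
Step 5: k = 2.33e+08 × 4.27804e-11 = 9.9678e-03 s⁻¹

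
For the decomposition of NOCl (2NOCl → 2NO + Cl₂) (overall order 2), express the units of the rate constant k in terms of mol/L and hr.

(mol/L)⁻¹·hr⁻¹

Step 1: For overall order n, rate = k × (concentration)^n.
Step 2: Rate has units mol/L·hr⁻¹; concentration term has units (mol/L)^2.
Step 3: k = rate / (concentration)^n, so units of k = (mol/L)^(1-2)·hr⁻¹ = (mol/L)⁻¹·hr⁻¹.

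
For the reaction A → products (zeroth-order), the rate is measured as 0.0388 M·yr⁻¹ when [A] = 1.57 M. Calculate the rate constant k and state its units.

0.0388 M·yr⁻¹

Step 1: For a zeroth-order reaction, rate = k (independent of concentration).
Step 2: k = rate = 0.0388 M·yr⁻¹.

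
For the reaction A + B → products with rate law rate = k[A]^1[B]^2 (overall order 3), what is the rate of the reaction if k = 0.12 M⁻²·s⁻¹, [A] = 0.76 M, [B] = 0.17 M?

0.002636 M/s

Step 1: The rate law is rate = k[A]^1[B]^2, overall order = 1+2 = 3
Step 2: Substitute values: rate = 0.12 × (0.76)^1 × (0.17)^2
Step 3: rate = 0.12 × 0.76 × 0.0289 = 0.00263568 M/s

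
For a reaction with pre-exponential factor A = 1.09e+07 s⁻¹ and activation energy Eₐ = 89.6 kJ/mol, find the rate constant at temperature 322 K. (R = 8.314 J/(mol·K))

3.18e-08 s⁻¹

Step 1: Use the Arrhenius equation: k = A × exp(-Eₐ/RT)
Step 2: Convert Eₐ to J/mol: 89.6 kJ/mol = 89600 J/mol
Step 3: Calculate the exponent: -Eₐ/(RT) = -89600/(8.314 × 322) = -33.46895
Step 4: k = 1.09e+07 × exp(-33.46895)
Step 5: k = 1.09e+07 × 2.91487e-15 = 3.1772e-08 s⁻¹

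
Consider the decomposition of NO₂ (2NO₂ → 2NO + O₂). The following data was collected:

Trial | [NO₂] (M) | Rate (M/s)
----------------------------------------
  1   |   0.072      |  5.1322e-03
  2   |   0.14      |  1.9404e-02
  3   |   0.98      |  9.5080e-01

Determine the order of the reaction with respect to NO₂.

second order (2)

Step 1: Compare trials to find order n where rate₂/rate₁ = ([NO₂]₂/[NO₂]₁)^n
Step 2: rate₂/rate₁ = 1.9404e-02/5.1322e-03 = 3.781
Step 3: [NO₂]₂/[NO₂]₁ = 0.14/0.072 = 1.944
Step 4: n = ln(3.781)/ln(1.944) = 2.00 ≈ 2
Step 5: The reaction is second order in NO₂.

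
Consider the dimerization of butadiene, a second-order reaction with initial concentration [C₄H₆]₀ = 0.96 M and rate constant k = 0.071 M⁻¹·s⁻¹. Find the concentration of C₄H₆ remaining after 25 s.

0.355 M

Step 1: For a second-order reaction: 1/[C₄H₆] = 1/[C₄H₆]₀ + kt
Step 2: 1/[C₄H₆] = 1/0.96 + 0.071 × 25
Step 3: 1/[C₄H₆] = 1.042 + 1.775 = 2.817
Step 4: [C₄H₆] = 1/2.817 = 0.355 M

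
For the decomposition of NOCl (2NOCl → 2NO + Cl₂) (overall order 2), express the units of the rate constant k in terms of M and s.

M⁻¹·s⁻¹

Step 1: For overall order n, rate = k × (concentration)^n.
Step 2: Rate has units M·s⁻¹; concentration term has units M^2.
Step 3: k = rate / (concentration)^n, so units of k = M^(1-2)·s⁻¹ = M⁻¹·s⁻¹.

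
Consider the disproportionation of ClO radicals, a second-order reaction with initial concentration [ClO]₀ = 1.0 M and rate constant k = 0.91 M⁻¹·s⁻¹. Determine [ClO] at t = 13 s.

0.07794 M

Step 1: For a second-order reaction: 1/[ClO] = 1/[ClO]₀ + kt
Step 2: 1/[ClO] = 1/1.0 + 0.91 × 13
Step 3: 1/[ClO] = 1 + 11.83 = 12.83
Step 4: [ClO] = 1/12.83 = 0.07794 M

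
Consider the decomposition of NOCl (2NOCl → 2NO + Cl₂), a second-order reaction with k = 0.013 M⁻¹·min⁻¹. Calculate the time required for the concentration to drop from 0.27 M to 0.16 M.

195.9 min

Step 1: For second-order: t = (1/[NOCl] - 1/[NOCl]₀)/k
Step 2: t = (1/0.16 - 1/0.27)/0.013
Step 3: t = (6.25 - 3.704)/0.013
Step 4: t = 2.546/0.013 = 195.9 min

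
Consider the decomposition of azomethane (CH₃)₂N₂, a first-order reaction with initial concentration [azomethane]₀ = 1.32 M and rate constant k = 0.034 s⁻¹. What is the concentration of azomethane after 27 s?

0.5271 M

Step 1: For a first-order reaction: [azomethane] = [azomethane]₀ × e^(-kt)
Step 2: [azomethane] = 1.32 × e^(-0.034 × 27)
Step 3: [azomethane] = 1.32 × e^(-0.918)
Step 4: [azomethane] = 1.32 × 0.399317 = 0.5271 M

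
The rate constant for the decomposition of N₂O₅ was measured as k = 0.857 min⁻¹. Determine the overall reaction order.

first order (1)

Step 1: The units of k for an nth-order reaction are (concentration)^(1-n)·(time)⁻¹.
Step 2: Here k has units min⁻¹, so the concentration exponent is 0.
Step 3: 1 - n = 0 ⇒ n = 1. The reaction is first order.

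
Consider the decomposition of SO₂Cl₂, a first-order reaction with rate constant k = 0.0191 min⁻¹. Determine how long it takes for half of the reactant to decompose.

36.29 min

Step 1: For a first-order reaction, t₁/₂ = ln(2)/k
Step 2: t₁/₂ = ln(2)/0.0191
Step 3: t₁/₂ = 0.6931/0.0191 = 36.29 min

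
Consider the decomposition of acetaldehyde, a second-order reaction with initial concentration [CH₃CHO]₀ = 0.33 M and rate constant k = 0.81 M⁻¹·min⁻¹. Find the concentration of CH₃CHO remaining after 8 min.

0.1051 M

Step 1: For a second-order reaction: 1/[CH₃CHO] = 1/[CH₃CHO]₀ + kt
Step 2: 1/[CH₃CHO] = 1/0.33 + 0.81 × 8
Step 3: 1/[CH₃CHO] = 3.03 + 6.48 = 9.51
Step 4: [CH₃CHO] = 1/9.51 = 0.1051 M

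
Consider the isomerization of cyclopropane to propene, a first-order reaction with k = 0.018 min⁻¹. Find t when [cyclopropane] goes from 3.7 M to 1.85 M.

38.51 min

Step 1: For first-order: t = ln([cyclopropane]₀/[cyclopropane])/k
Step 2: t = ln(3.7/1.85)/0.018
Step 3: t = ln(2)/0.018
Step 4: t = 0.6931/0.018 = 38.51 min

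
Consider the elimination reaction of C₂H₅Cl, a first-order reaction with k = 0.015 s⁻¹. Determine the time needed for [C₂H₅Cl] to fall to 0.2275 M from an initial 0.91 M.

92.42 s

Step 1: For first-order: t = ln([C₂H₅Cl]₀/[C₂H₅Cl])/k
Step 2: t = ln(0.91/0.2275)/0.015
Step 3: t = ln(4)/0.015
Step 4: t = 1.386/0.015 = 92.42 s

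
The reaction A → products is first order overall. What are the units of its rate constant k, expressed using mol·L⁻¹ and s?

s⁻¹

Step 1: For overall order n, rate = k × (concentration)^n.
Step 2: Rate has units mol·L⁻¹·s⁻¹; concentration term has units (mol·L⁻¹)^1.
Step 3: k = rate / (concentration)^n, so units of k = (mol·L⁻¹)^(1-1)·s⁻¹ = s⁻¹.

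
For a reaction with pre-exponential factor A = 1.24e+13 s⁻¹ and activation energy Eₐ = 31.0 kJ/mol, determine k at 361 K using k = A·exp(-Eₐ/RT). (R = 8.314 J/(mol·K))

4.05e+08 s⁻¹

Step 1: Use the Arrhenius equation: k = A × exp(-Eₐ/RT)
Step 2: Convert Eₐ to J/mol: 31.0 kJ/mol = 31000 J/mol
Step 3: Calculate the exponent: -Eₐ/(RT) = -31000/(8.314 × 361) = -10.32867
Step 4: k = 1.24e+13 × exp(-10.32867)
Step 5: k = 1.24e+13 × 3.26825e-05 = 4.0526e+08 s⁻¹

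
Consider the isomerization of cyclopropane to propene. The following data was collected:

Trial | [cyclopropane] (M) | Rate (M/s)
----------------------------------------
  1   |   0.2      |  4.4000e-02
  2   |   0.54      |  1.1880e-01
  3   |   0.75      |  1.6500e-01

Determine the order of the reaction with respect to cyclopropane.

first order (1)

Step 1: Compare trials to find order n where rate₂/rate₁ = ([cyclopropane]₂/[cyclopropane]₁)^n
Step 2: rate₂/rate₁ = 1.1880e-01/4.4000e-02 = 2.7
Step 3: [cyclopropane]₂/[cyclopropane]₁ = 0.54/0.2 = 2.7
Step 4: n = ln(2.7)/ln(2.7) = 1.00 ≈ 1
Step 5: The reaction is first order in cyclopropane.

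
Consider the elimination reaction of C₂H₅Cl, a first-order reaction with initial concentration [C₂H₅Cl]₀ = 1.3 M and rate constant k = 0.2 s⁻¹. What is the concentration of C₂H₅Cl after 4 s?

0.5841 M

Step 1: For a first-order reaction: [C₂H₅Cl] = [C₂H₅Cl]₀ × e^(-kt)
Step 2: [C₂H₅Cl] = 1.3 × e^(-0.2 × 4)
Step 3: [C₂H₅Cl] = 1.3 × e^(-0.8)
Step 4: [C₂H₅Cl] = 1.3 × 0.449329 = 0.5841 M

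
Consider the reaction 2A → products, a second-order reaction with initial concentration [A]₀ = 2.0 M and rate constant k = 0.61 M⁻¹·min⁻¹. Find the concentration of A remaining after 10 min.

0.1515 M

Step 1: For a second-order reaction: 1/[A] = 1/[A]₀ + kt
Step 2: 1/[A] = 1/2.0 + 0.61 × 10
Step 3: 1/[A] = 0.5 + 6.1 = 6.6
Step 4: [A] = 1/6.6 = 0.1515 M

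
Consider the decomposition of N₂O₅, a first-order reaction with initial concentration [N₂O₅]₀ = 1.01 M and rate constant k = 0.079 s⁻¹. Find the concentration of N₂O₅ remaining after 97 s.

0.0004746 M

Step 1: For a first-order reaction: [N₂O₅] = [N₂O₅]₀ × e^(-kt)
Step 2: [N₂O₅] = 1.01 × e^(-0.079 × 97)
Step 3: [N₂O₅] = 1.01 × e^(-7.663)
Step 4: [N₂O₅] = 1.01 × 0.000469896 = 0.0004746 M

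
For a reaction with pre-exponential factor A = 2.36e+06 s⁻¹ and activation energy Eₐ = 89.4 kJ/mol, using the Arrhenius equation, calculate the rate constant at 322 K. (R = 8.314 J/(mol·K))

7.41e-09 s⁻¹

Step 1: Use the Arrhenius equation: k = A × exp(-Eₐ/RT)
Step 2: Convert Eₐ to J/mol: 89.4 kJ/mol = 89400 J/mol
Step 3: Calculate the exponent: -Eₐ/(RT) = -89400/(8.314 × 322) = -33.39424
Step 4: k = 2.36e+06 × exp(-33.39424)
Step 5: k = 2.36e+06 × 3.14098e-15 = 7.4127e-09 s⁻¹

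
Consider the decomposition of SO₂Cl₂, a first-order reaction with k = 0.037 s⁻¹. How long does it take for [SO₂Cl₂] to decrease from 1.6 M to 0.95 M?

14.09 s

Step 1: For first-order: t = ln([SO₂Cl₂]₀/[SO₂Cl₂])/k
Step 2: t = ln(1.6/0.95)/0.037
Step 3: t = ln(1.684)/0.037
Step 4: t = 0.5213/0.037 = 14.09 s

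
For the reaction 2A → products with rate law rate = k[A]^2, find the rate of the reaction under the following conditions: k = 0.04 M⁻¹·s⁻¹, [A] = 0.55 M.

0.0121 M/s

Step 1: Identify the rate law: rate = k[A]^2
Step 2: Substitute values: rate = 0.04 × (0.55)^2
Step 3: Calculate: rate = 0.04 × 0.3025 = 0.0121 M/s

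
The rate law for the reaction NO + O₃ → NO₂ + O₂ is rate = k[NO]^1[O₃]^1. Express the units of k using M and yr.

M⁻¹·yr⁻¹

Step 1: Overall order = 1 + 1 = 2.
Step 2: rate has units M·yr⁻¹; [NO]^1[O₃]^1 has units M^2.
Step 3: k = rate/([NO]^1[O₃]^1), so units of k = M^(1-2)·yr⁻¹ = M⁻¹·yr⁻¹.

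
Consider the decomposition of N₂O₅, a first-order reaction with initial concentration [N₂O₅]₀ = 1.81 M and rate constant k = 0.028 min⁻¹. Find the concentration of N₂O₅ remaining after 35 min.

0.6793 M

Step 1: For a first-order reaction: [N₂O₅] = [N₂O₅]₀ × e^(-kt)
Step 2: [N₂O₅] = 1.81 × e^(-0.028 × 35)
Step 3: [N₂O₅] = 1.81 × e^(-0.98)
Step 4: [N₂O₅] = 1.81 × 0.375311 = 0.6793 M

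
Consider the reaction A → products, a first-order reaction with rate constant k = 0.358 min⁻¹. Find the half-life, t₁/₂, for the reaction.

1.936 min

Step 1: For a first-order reaction, t₁/₂ = ln(2)/k
Step 2: t₁/₂ = ln(2)/0.358
Step 3: t₁/₂ = 0.6931/0.358 = 1.936 min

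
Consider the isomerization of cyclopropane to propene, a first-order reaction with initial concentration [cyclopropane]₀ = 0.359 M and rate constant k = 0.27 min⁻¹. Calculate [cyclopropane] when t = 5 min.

0.09307 M

Step 1: For a first-order reaction: [cyclopropane] = [cyclopropane]₀ × e^(-kt)
Step 2: [cyclopropane] = 0.359 × e^(-0.27 × 5)
Step 3: [cyclopropane] = 0.359 × e^(-1.35)
Step 4: [cyclopropane] = 0.359 × 0.25924 = 0.09307 M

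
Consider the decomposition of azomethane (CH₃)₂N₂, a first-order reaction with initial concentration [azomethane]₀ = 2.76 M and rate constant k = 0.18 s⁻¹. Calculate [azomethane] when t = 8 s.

0.6539 M

Step 1: For a first-order reaction: [azomethane] = [azomethane]₀ × e^(-kt)
Step 2: [azomethane] = 2.76 × e^(-0.18 × 8)
Step 3: [azomethane] = 2.76 × e^(-1.44)
Step 4: [azomethane] = 2.76 × 0.236928 = 0.6539 M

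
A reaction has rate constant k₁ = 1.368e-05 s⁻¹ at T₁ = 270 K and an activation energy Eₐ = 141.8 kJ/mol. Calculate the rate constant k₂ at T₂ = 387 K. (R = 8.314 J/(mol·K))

2.692e+03 s⁻¹

Step 1: Use the two-temperature Arrhenius form: ln(k₂/k₁) = -Eₐ/R × (1/T₂ - 1/T₁)
Step 2: Convert Eₐ to J/mol: 141.8 kJ/mol = 141800 J/mol
Step 3: 1/T₂ - 1/T₁ = 1/387 - 1/270 = -1.119724e-03 K⁻¹
Step 4: ln(k₂/k₁) = -141800/8.314 × -1.119724e-03 = 19.09753
Step 5: k₂ = k₁ × exp(19.09753) = 1.368e-05 × 1.96767e+08 = 2.692e+03 s⁻¹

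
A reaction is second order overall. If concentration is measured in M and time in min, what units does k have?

M⁻¹·min⁻¹

Step 1: For overall order n, rate = k × (concentration)^n.
Step 2: Rate has units M·min⁻¹; concentration term has units M^2.
Step 3: k = rate / (concentration)^n, so units of k = M^(1-2)·min⁻¹ = M⁻¹·min⁻¹.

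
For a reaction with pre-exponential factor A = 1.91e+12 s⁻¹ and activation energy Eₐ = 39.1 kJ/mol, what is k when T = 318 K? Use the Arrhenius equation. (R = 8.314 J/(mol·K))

7.22e+05 s⁻¹

Step 1: Use the Arrhenius equation: k = A × exp(-Eₐ/RT)
Step 2: Convert Eₐ to J/mol: 39.1 kJ/mol = 39100 J/mol
Step 3: Calculate the exponent: -Eₐ/(RT) = -39100/(8.314 × 318) = -14.78903
Step 4: k = 1.91e+12 × exp(-14.78903)
Step 5: k = 1.91e+12 × 3.77751e-07 = 7.2150e+05 s⁻¹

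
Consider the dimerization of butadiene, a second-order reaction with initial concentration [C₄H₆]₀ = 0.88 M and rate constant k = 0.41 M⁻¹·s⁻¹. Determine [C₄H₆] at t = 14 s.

0.1454 M

Step 1: For a second-order reaction: 1/[C₄H₆] = 1/[C₄H₆]₀ + kt
Step 2: 1/[C₄H₆] = 1/0.88 + 0.41 × 14
Step 3: 1/[C₄H₆] = 1.136 + 5.74 = 6.876
Step 4: [C₄H₆] = 1/6.876 = 0.1454 M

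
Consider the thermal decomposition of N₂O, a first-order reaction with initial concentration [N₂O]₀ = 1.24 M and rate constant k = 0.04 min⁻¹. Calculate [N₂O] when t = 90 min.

0.03388 M

Step 1: For a first-order reaction: [N₂O] = [N₂O]₀ × e^(-kt)
Step 2: [N₂O] = 1.24 × e^(-0.04 × 90)
Step 3: [N₂O] = 1.24 × e^(-3.6)
Step 4: [N₂O] = 1.24 × 0.0273237 = 0.03388 M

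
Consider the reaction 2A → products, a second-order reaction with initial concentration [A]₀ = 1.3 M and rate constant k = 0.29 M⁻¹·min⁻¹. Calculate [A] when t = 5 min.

0.4506 M

Step 1: For a second-order reaction: 1/[A] = 1/[A]₀ + kt
Step 2: 1/[A] = 1/1.3 + 0.29 × 5
Step 3: 1/[A] = 0.7692 + 1.45 = 2.219
Step 4: [A] = 1/2.219 = 0.4506 M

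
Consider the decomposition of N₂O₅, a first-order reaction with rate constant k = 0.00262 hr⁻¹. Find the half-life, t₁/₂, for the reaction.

264.6 hr

Step 1: For a first-order reaction, t₁/₂ = ln(2)/k
Step 2: t₁/₂ = ln(2)/0.00262
Step 3: t₁/₂ = 0.6931/0.00262 = 264.6 hr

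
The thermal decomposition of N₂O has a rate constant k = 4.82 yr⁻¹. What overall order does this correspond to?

first order (1)

Step 1: The units of k for an nth-order reaction are (concentration)^(1-n)·(time)⁻¹.
Step 2: Here k has units yr⁻¹, so the concentration exponent is 0.
Step 3: 1 - n = 0 ⇒ n = 1. The reaction is first order.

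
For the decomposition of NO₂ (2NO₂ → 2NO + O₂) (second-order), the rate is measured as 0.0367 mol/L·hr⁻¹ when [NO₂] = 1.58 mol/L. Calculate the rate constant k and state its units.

0.0147 (mol/L)⁻¹·hr⁻¹

Step 1: rate = k[NO₂]^2, so k = rate / [NO₂]^2.
Step 2: k = 0.0367 / (1.58)^2 = 0.0367 / 2.496.
Step 3: k = 0.0147 (mol/L)⁻¹·hr⁻¹.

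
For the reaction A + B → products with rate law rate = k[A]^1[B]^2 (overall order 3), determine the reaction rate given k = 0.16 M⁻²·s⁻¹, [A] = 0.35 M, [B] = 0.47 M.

0.01237 M/s

Step 1: The rate law is rate = k[A]^1[B]^2, overall order = 1+2 = 3
Step 2: Substitute values: rate = 0.16 × (0.35)^1 × (0.47)^2
Step 3: rate = 0.16 × 0.35 × 0.2209 = 0.0123704 M/s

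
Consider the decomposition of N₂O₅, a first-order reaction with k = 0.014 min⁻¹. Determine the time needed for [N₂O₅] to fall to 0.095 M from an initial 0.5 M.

118.6 min

Step 1: For first-order: t = ln([N₂O₅]₀/[N₂O₅])/k
Step 2: t = ln(0.5/0.095)/0.014
Step 3: t = ln(5.263)/0.014
Step 4: t = 1.661/0.014 = 118.6 min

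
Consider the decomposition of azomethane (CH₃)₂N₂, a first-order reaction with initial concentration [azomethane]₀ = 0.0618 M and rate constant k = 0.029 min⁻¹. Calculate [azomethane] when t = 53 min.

0.01329 M

Step 1: For a first-order reaction: [azomethane] = [azomethane]₀ × e^(-kt)
Step 2: [azomethane] = 0.0618 × e^(-0.029 × 53)
Step 3: [azomethane] = 0.0618 × e^(-1.537)
Step 4: [azomethane] = 0.0618 × 0.215025 = 0.01329 M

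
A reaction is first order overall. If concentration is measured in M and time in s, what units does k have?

s⁻¹

Step 1: For overall order n, rate = k × (concentration)^n.
Step 2: Rate has units M·s⁻¹; concentration term has units M^1.
Step 3: k = rate / (concentration)^n, so units of k = M^(1-1)·s⁻¹ = s⁻¹.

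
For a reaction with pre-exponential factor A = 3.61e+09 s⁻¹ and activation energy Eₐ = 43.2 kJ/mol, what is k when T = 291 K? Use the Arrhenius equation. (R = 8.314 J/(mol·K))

6.35e+01 s⁻¹

Step 1: Use the Arrhenius equation: k = A × exp(-Eₐ/RT)
Step 2: Convert Eₐ to J/mol: 43.2 kJ/mol = 43200 J/mol
Step 3: Calculate the exponent: -Eₐ/(RT) = -43200/(8.314 × 291) = -17.85586
Step 4: k = 3.61e+09 × exp(-17.85586)
Step 5: k = 3.61e+09 × 1.75913e-08 = 6.3505e+01 s⁻¹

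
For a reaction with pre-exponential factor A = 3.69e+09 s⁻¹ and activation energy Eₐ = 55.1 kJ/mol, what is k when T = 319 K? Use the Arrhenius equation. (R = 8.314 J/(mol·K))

3.50e+00 s⁻¹

Step 1: Use the Arrhenius equation: k = A × exp(-Eₐ/RT)
Step 2: Convert Eₐ to J/mol: 55.1 kJ/mol = 55100 J/mol
Step 3: Calculate the exponent: -Eₐ/(RT) = -55100/(8.314 × 319) = -20.77547
Step 4: k = 3.69e+09 × exp(-20.77547)
Step 5: k = 3.69e+09 × 9.49135e-10 = 3.5023e+00 s⁻¹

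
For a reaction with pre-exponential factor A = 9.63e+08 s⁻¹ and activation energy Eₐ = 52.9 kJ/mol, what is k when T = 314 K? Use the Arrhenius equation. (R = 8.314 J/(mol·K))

1.52e+00 s⁻¹

Step 1: Use the Arrhenius equation: k = A × exp(-Eₐ/RT)
Step 2: Convert Eₐ to J/mol: 52.9 kJ/mol = 52900 J/mol
Step 3: Calculate the exponent: -Eₐ/(RT) = -52900/(8.314 × 314) = -20.26357
Step 4: k = 9.63e+08 × exp(-20.26357)
Step 5: k = 9.63e+08 × 1.58359e-09 = 1.5250e+00 s⁻¹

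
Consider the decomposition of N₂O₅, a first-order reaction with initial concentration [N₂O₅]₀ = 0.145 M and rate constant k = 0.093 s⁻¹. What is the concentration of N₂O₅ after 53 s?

0.001049 M

Step 1: For a first-order reaction: [N₂O₅] = [N₂O₅]₀ × e^(-kt)
Step 2: [N₂O₅] = 0.145 × e^(-0.093 × 53)
Step 3: [N₂O₅] = 0.145 × e^(-4.929)
Step 4: [N₂O₅] = 0.145 × 0.00723373 = 0.001049 M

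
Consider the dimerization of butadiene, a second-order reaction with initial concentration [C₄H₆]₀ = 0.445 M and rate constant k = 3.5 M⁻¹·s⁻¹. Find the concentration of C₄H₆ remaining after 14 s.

0.01951 M

Step 1: For a second-order reaction: 1/[C₄H₆] = 1/[C₄H₆]₀ + kt
Step 2: 1/[C₄H₆] = 1/0.445 + 3.5 × 14
Step 3: 1/[C₄H₆] = 2.247 + 49 = 51.25
Step 4: [C₄H₆] = 1/51.25 = 0.01951 M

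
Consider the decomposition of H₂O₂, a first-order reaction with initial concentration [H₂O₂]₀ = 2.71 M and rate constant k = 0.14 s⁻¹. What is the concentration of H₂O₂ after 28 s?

0.05377 M

Step 1: For a first-order reaction: [H₂O₂] = [H₂O₂]₀ × e^(-kt)
Step 2: [H₂O₂] = 2.71 × e^(-0.14 × 28)
Step 3: [H₂O₂] = 2.71 × e^(-3.92)
Step 4: [H₂O₂] = 2.71 × 0.0198411 = 0.05377 M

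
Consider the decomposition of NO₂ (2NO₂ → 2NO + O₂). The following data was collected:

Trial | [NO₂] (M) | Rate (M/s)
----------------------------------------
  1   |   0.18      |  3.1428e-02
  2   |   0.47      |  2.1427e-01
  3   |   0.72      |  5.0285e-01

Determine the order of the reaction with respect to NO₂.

second order (2)

Step 1: Compare trials to find order n where rate₂/rate₁ = ([NO₂]₂/[NO₂]₁)^n
Step 2: rate₂/rate₁ = 2.1427e-01/3.1428e-02 = 6.818
Step 3: [NO₂]₂/[NO₂]₁ = 0.47/0.18 = 2.611
Step 4: n = ln(6.818)/ln(2.611) = 2.00 ≈ 2
Step 5: The reaction is second order in NO₂.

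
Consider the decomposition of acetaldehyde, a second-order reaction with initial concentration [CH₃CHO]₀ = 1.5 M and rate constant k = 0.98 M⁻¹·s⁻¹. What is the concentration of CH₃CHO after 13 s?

0.07459 M

Step 1: For a second-order reaction: 1/[CH₃CHO] = 1/[CH₃CHO]₀ + kt
Step 2: 1/[CH₃CHO] = 1/1.5 + 0.98 × 13
Step 3: 1/[CH₃CHO] = 0.6667 + 12.74 = 13.41
Step 4: [CH₃CHO] = 1/13.41 = 0.07459 M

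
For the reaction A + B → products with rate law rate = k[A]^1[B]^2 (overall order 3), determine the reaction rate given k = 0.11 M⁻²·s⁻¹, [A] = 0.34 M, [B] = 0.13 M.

0.0006321 M/s

Step 1: The rate law is rate = k[A]^1[B]^2, overall order = 1+2 = 3
Step 2: Substitute values: rate = 0.11 × (0.34)^1 × (0.13)^2
Step 3: rate = 0.11 × 0.34 × 0.0169 = 0.00063206 M/s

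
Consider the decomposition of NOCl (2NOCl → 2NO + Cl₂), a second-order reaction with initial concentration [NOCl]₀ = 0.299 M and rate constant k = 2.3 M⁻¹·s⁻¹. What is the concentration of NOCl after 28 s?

0.01476 M

Step 1: For a second-order reaction: 1/[NOCl] = 1/[NOCl]₀ + kt
Step 2: 1/[NOCl] = 1/0.299 + 2.3 × 28
Step 3: 1/[NOCl] = 3.344 + 64.4 = 67.74
Step 4: [NOCl] = 1/67.74 = 0.01476 M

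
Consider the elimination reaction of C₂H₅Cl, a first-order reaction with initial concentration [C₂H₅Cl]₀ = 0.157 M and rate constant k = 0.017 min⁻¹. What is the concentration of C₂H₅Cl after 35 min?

0.0866 M

Step 1: For a first-order reaction: [C₂H₅Cl] = [C₂H₅Cl]₀ × e^(-kt)
Step 2: [C₂H₅Cl] = 0.157 × e^(-0.017 × 35)
Step 3: [C₂H₅Cl] = 0.157 × e^(-0.595)
Step 4: [C₂H₅Cl] = 0.157 × 0.551563 = 0.0866 M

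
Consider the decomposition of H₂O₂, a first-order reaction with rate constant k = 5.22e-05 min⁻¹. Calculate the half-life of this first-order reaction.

1.328e+04 min

Step 1: For a first-order reaction, t₁/₂ = ln(2)/k
Step 2: t₁/₂ = ln(2)/5.22e-05
Step 3: t₁/₂ = 0.6931/5.22e-05 = 1.328e+04 min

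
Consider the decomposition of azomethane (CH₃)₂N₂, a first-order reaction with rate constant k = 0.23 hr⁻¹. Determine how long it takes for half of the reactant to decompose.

3.014 hr

Step 1: For a first-order reaction, t₁/₂ = ln(2)/k
Step 2: t₁/₂ = ln(2)/0.23
Step 3: t₁/₂ = 0.6931/0.23 = 3.014 hr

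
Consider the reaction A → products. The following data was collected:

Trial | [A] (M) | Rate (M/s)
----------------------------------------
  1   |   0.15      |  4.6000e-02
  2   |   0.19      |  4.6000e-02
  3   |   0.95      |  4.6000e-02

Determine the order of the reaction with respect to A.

zeroth order (0)

Step 1: Compare trials - when concentration changes, rate stays constant.
Step 2: rate₂/rate₁ = 4.6000e-02/4.6000e-02 = 1
Step 3: [A]₂/[A]₁ = 0.19/0.15 = 1.267
Step 4: Since rate ratio ≈ (conc ratio)^0, the reaction is zeroth order.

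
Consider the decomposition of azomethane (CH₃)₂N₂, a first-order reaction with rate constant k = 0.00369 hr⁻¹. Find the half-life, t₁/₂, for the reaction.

187.8 hr

Step 1: For a first-order reaction, t₁/₂ = ln(2)/k
Step 2: t₁/₂ = ln(2)/0.00369
Step 3: t₁/₂ = 0.6931/0.00369 = 187.8 hr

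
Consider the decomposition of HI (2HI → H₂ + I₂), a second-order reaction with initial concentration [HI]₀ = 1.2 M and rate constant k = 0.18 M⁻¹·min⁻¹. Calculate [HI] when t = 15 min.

0.283 M

Step 1: For a second-order reaction: 1/[HI] = 1/[HI]₀ + kt
Step 2: 1/[HI] = 1/1.2 + 0.18 × 15
Step 3: 1/[HI] = 0.8333 + 2.7 = 3.533
Step 4: [HI] = 1/3.533 = 0.283 M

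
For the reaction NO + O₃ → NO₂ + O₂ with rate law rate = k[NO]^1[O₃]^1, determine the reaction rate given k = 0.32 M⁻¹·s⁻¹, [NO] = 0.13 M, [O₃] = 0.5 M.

0.0208 M/s

Step 1: The rate law is rate = k[NO]^1[O₃]^1
Step 2: Substitute: rate = 0.32 × (0.13)^1 × (0.5)^1
Step 3: rate = 0.32 × 0.13 × 0.5 = 0.0208 M/s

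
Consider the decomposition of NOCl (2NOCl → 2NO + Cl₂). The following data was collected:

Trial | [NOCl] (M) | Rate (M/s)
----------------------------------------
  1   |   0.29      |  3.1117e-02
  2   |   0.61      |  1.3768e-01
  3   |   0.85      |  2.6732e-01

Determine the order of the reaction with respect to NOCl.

second order (2)

Step 1: Compare trials to find order n where rate₂/rate₁ = ([NOCl]₂/[NOCl]₁)^n
Step 2: rate₂/rate₁ = 1.3768e-01/3.1117e-02 = 4.424
Step 3: [NOCl]₂/[NOCl]₁ = 0.61/0.29 = 2.103
Step 4: n = ln(4.424)/ln(2.103) = 2.00 ≈ 2
Step 5: The reaction is second order in NOCl.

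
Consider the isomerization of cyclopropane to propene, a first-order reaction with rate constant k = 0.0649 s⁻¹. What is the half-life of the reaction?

10.68 s

Step 1: For a first-order reaction, t₁/₂ = ln(2)/k
Step 2: t₁/₂ = ln(2)/0.0649
Step 3: t₁/₂ = 0.6931/0.0649 = 10.68 s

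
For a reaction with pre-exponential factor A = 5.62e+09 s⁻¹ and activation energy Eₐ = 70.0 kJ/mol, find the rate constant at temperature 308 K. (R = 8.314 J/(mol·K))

7.55e-03 s⁻¹

Step 1: Use the Arrhenius equation: k = A × exp(-Eₐ/RT)
Step 2: Convert Eₐ to J/mol: 70.0 kJ/mol = 70000 J/mol
Step 3: Calculate the exponent: -Eₐ/(RT) = -70000/(8.314 × 308) = -27.33615
Step 4: k = 5.62e+09 × exp(-27.33615)
Step 5: k = 5.62e+09 × 1.34295e-12 = 7.5474e-03 s⁻¹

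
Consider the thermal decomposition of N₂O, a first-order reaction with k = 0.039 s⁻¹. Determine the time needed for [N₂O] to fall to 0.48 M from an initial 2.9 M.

46.12 s

Step 1: For first-order: t = ln([N₂O]₀/[N₂O])/k
Step 2: t = ln(2.9/0.48)/0.039
Step 3: t = ln(6.042)/0.039
Step 4: t = 1.799/0.039 = 46.12 s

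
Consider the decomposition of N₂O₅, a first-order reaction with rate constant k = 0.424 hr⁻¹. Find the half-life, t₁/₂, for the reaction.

1.635 hr

Step 1: For a first-order reaction, t₁/₂ = ln(2)/k
Step 2: t₁/₂ = ln(2)/0.424
Step 3: t₁/₂ = 0.6931/0.424 = 1.635 hr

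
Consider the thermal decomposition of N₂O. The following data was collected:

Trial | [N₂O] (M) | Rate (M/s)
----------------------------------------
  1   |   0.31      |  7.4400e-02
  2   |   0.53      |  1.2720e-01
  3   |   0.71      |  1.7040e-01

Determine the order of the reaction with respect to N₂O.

first order (1)

Step 1: Compare trials to find order n where rate₂/rate₁ = ([N₂O]₂/[N₂O]₁)^n
Step 2: rate₂/rate₁ = 1.2720e-01/7.4400e-02 = 1.71
Step 3: [N₂O]₂/[N₂O]₁ = 0.53/0.31 = 1.71
Step 4: n = ln(1.71)/ln(1.71) = 1.00 ≈ 1
Step 5: The reaction is first order in N₂O.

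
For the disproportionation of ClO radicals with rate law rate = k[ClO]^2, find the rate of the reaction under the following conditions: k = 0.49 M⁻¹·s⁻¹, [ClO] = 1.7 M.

1.416 M/s

Step 1: Identify the rate law: rate = k[ClO]^2
Step 2: Substitute values: rate = 0.49 × (1.7)^2
Step 3: Calculate: rate = 0.49 × 2.89 = 1.4161 M/s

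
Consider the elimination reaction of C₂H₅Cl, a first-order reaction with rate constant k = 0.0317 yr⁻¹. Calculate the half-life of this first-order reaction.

21.87 yr

Step 1: For a first-order reaction, t₁/₂ = ln(2)/k
Step 2: t₁/₂ = ln(2)/0.0317
Step 3: t₁/₂ = 0.6931/0.0317 = 21.87 yr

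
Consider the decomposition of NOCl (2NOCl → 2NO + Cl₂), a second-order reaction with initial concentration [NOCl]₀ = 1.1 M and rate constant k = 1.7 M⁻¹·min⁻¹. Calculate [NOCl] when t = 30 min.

0.01926 M

Step 1: For a second-order reaction: 1/[NOCl] = 1/[NOCl]₀ + kt
Step 2: 1/[NOCl] = 1/1.1 + 1.7 × 30
Step 3: 1/[NOCl] = 0.9091 + 51 = 51.91
Step 4: [NOCl] = 1/51.91 = 0.01926 M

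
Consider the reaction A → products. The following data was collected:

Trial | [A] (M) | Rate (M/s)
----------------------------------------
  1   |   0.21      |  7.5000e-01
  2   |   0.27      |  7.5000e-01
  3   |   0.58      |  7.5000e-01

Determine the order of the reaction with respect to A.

zeroth order (0)

Step 1: Compare trials - when concentration changes, rate stays constant.
Step 2: rate₂/rate₁ = 7.5000e-01/7.5000e-01 = 1
Step 3: [A]₂/[A]₁ = 0.27/0.21 = 1.286
Step 4: Since rate ratio ≈ (conc ratio)^0, the reaction is zeroth order.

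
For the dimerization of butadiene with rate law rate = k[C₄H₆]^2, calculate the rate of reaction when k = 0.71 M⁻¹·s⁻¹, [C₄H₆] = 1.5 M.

1.597 M/s

Step 1: Identify the rate law: rate = k[C₄H₆]^2
Step 2: Substitute values: rate = 0.71 × (1.5)^2
Step 3: Calculate: rate = 0.71 × 2.25 = 1.5975 M/s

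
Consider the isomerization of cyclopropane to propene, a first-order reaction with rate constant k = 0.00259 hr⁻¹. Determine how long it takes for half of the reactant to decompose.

267.6 hr

Step 1: For a first-order reaction, t₁/₂ = ln(2)/k
Step 2: t₁/₂ = ln(2)/0.00259
Step 3: t₁/₂ = 0.6931/0.00259 = 267.6 hr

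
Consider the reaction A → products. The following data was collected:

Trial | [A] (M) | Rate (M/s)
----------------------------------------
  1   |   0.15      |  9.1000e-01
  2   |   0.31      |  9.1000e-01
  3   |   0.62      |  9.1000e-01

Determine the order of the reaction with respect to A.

zeroth order (0)

Step 1: Compare trials - when concentration changes, rate stays constant.
Step 2: rate₂/rate₁ = 9.1000e-01/9.1000e-01 = 1
Step 3: [A]₂/[A]₁ = 0.31/0.15 = 2.067
Step 4: Since rate ratio ≈ (conc ratio)^0, the reaction is zeroth order.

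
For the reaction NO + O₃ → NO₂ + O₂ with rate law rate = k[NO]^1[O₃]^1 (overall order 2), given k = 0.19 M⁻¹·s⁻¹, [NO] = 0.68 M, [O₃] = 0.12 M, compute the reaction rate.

0.0155 M/s

Step 1: The rate law is rate = k[NO]^1[O₃]^1, overall order = 1+1 = 2
Step 2: Substitute values: rate = 0.19 × (0.68)^1 × (0.12)^1
Step 3: rate = 0.19 × 0.68 × 0.12 = 0.015504 M/s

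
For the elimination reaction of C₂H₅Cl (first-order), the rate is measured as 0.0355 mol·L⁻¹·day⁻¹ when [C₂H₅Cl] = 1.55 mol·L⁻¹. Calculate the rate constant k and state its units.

0.0229 day⁻¹

Step 1: rate = k[C₂H₅Cl]^1, so k = rate / [C₂H₅Cl]^1.
Step 2: k = 0.0355 / (1.55)^1 = 0.0355 / 1.55.
Step 3: k = 0.0229 day⁻¹.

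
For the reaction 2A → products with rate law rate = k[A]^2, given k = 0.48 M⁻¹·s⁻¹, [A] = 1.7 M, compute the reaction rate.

1.387 M/s

Step 1: Identify the rate law: rate = k[A]^2
Step 2: Substitute values: rate = 0.48 × (1.7)^2
Step 3: Calculate: rate = 0.48 × 2.89 = 1.3872 M/s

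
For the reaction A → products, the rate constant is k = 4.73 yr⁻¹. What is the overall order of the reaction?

first order (1)

Step 1: The units of k for an nth-order reaction are (concentration)^(1-n)·(time)⁻¹.
Step 2: Here k has units yr⁻¹, so the concentration exponent is 0.
Step 3: 1 - n = 0 ⇒ n = 1. The reaction is first order.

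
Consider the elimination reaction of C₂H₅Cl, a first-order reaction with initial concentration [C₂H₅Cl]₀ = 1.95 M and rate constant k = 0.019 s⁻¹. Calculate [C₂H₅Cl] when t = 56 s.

0.6729 M

Step 1: For a first-order reaction: [C₂H₅Cl] = [C₂H₅Cl]₀ × e^(-kt)
Step 2: [C₂H₅Cl] = 1.95 × e^(-0.019 × 56)
Step 3: [C₂H₅Cl] = 1.95 × e^(-1.064)
Step 4: [C₂H₅Cl] = 1.95 × 0.345073 = 0.6729 M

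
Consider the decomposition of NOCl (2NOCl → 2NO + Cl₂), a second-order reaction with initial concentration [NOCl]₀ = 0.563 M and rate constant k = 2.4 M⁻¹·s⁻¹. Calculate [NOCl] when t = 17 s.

0.02349 M

Step 1: For a second-order reaction: 1/[NOCl] = 1/[NOCl]₀ + kt
Step 2: 1/[NOCl] = 1/0.563 + 2.4 × 17
Step 3: 1/[NOCl] = 1.776 + 40.8 = 42.58
Step 4: [NOCl] = 1/42.58 = 0.02349 M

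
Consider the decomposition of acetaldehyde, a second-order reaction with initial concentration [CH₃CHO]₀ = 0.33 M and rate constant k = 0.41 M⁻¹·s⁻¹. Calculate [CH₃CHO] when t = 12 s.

0.1258 M

Step 1: For a second-order reaction: 1/[CH₃CHO] = 1/[CH₃CHO]₀ + kt
Step 2: 1/[CH₃CHO] = 1/0.33 + 0.41 × 12
Step 3: 1/[CH₃CHO] = 3.03 + 4.92 = 7.95
Step 4: [CH₃CHO] = 1/7.95 = 0.1258 M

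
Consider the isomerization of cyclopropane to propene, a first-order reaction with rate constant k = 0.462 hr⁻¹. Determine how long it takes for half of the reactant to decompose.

1.5 hr

Step 1: For a first-order reaction, t₁/₂ = ln(2)/k
Step 2: t₁/₂ = ln(2)/0.462
Step 3: t₁/₂ = 0.6931/0.462 = 1.5 hr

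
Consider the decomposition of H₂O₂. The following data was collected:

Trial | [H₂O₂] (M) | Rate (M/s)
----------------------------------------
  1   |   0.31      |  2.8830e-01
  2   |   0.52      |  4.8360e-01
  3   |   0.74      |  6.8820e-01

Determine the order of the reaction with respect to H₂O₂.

first order (1)

Step 1: Compare trials to find order n where rate₂/rate₁ = ([H₂O₂]₂/[H₂O₂]₁)^n
Step 2: rate₂/rate₁ = 4.8360e-01/2.8830e-01 = 1.677
Step 3: [H₂O₂]₂/[H₂O₂]₁ = 0.52/0.31 = 1.677
Step 4: n = ln(1.677)/ln(1.677) = 1.00 ≈ 1
Step 5: The reaction is first order in H₂O₂.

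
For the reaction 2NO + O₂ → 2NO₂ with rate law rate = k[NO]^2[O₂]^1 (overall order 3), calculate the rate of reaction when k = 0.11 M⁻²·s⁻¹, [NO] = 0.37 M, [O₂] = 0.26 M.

0.003915 M/s

Step 1: The rate law is rate = k[NO]^2[O₂]^1, overall order = 2+1 = 3
Step 2: Substitute values: rate = 0.11 × (0.37)^2 × (0.26)^1
Step 3: rate = 0.11 × 0.1369 × 0.26 = 0.00391534 M/s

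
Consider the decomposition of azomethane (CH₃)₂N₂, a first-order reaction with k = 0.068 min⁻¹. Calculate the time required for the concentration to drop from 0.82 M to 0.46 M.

8.501 min

Step 1: For first-order: t = ln([azomethane]₀/[azomethane])/k
Step 2: t = ln(0.82/0.46)/0.068
Step 3: t = ln(1.783)/0.068
Step 4: t = 0.5781/0.068 = 8.501 min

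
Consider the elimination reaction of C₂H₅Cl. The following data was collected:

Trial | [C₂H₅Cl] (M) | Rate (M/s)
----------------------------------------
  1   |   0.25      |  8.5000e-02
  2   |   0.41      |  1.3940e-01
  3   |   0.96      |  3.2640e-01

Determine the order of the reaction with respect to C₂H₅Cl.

first order (1)

Step 1: Compare trials to find order n where rate₂/rate₁ = ([C₂H₅Cl]₂/[C₂H₅Cl]₁)^n
Step 2: rate₂/rate₁ = 1.3940e-01/8.5000e-02 = 1.64
Step 3: [C₂H₅Cl]₂/[C₂H₅Cl]₁ = 0.41/0.25 = 1.64
Step 4: n = ln(1.64)/ln(1.64) = 1.00 ≈ 1
Step 5: The reaction is first order in C₂H₅Cl.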